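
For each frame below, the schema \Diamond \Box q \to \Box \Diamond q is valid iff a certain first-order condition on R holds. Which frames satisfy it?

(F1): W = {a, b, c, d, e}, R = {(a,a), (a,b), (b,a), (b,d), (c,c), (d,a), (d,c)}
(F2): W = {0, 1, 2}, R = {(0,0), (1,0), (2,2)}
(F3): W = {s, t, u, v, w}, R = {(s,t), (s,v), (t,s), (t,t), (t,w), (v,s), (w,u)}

This is the axiom for convergence; its first-order frame correspondent is \forall x \forall y \forall z (Rxy \wedge Rxz \to \exists w (Ryw \wedge Rzw)).
(F1): fails — Rdc and Rda but c and a have no common successor.
(F2): ✓.
(F3): fails — Rts and Rtw but s and w have no common successor.

(F2)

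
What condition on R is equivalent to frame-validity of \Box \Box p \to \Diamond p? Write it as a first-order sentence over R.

\forall x \exists w (x R^2 w \wedge xRw)

This is a Sahlqvist (Geach-type) schema ◇^0□^2p → □^0◇^1p.
Minimal-valuation argument: fix x; take any y with xR^0y and any z with xR^0z. Set V(p) to the set of worlds R-reachable from y in exactly 2 steps. Then □^2p holds at y, so the antecedent holds at x; validity forces ◇^1p at z, giving a w with zR^1w and yR^2w.
First-order correspondent: \forall x \exists w (x R^2 w \wedge xRw).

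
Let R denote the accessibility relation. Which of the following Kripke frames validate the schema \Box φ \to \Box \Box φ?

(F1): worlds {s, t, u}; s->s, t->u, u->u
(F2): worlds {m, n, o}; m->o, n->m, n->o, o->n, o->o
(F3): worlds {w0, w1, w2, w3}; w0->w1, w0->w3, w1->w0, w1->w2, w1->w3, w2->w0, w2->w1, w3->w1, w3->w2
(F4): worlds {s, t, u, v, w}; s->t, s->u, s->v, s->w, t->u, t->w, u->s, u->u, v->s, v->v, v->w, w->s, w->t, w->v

(F1)

The schema corresponds to transitivity: \forall x \forall y \forall z (Rxy \wedge Ryz \to Rxz).
(F1): satisfies the condition.
(F2): fails — Ron and Rnm but not Rom.
(F3): fails — Rw1w2 and Rw2w1 but not Rw1w1.
(F4): fails — Rwt and Rtw but not Rww.
Valid on: (F1).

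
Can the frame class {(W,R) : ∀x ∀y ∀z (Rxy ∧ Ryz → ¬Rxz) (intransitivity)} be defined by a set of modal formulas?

Not definable by any modal formula

Any modally definable frame class is closed under surjective bounded morphisms.
The 3-cycle (worlds s,t,u with s→t→u→s) is intransitive. Mapping every world to a single reflexive point • is a surjective bounded morphism; the reflexive point is not intransitive (R••∧R•• but R••).
Hence intransitivity is not modally definable.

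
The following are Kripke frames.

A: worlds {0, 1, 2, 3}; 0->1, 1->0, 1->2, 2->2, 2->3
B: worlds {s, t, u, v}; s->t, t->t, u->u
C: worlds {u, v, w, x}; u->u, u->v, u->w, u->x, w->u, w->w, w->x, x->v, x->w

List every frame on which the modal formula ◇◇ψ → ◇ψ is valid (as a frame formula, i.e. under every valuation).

Frame correspondent (Sahlqvist): ∀x ∀y ∀z (Rxy ∧ Ryz → Rxz) — i.e. transitivity.
A: fails — R10 and R01 but not R11.
B: satisfies the condition.
C: fails — Rxw and Rwu but not Rxu.
Valid on: B.

B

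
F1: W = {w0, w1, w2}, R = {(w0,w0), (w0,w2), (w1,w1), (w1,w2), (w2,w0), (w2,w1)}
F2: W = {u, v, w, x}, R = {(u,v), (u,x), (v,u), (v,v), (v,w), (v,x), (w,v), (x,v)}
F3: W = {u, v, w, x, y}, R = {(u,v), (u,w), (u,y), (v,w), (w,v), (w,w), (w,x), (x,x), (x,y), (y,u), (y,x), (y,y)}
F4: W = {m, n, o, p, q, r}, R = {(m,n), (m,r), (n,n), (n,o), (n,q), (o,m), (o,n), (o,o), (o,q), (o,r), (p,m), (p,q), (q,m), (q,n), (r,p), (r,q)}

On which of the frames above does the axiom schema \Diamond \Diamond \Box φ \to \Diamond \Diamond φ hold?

F1, F2, F3

This is the axiom for a generalized confluence (Geach) condition; its first-order frame correspondent is \forall x \forall y (x R^2 y \to \exists w (yRw \wedge x R^2 w)).
F1: condition met.
F2: condition met.
F3: condition met.
F4: fails — pR²r but no w with rRw and pR²w.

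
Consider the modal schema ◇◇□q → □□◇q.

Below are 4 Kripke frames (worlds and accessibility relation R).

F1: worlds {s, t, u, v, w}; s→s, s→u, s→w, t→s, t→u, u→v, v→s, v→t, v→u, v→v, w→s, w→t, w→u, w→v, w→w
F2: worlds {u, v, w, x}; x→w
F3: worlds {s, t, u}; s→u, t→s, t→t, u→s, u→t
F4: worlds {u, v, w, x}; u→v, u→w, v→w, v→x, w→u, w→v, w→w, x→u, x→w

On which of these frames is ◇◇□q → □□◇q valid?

Frame correspondent (Sahlqvist): ∀x ∀y ∀z ((xR²y ∧ xR²z) → ∃w (yRw ∧ zRw)) — i.e. a generalized confluence (Geach) condition.
F1: fails — sR²s, sR²u but no w* with sRw* and uRw*.
F2: satisfies the condition.
F3: fails — sR²s, sR²t but no w with sRw and tRw.
F4: satisfies the condition.

F2, F4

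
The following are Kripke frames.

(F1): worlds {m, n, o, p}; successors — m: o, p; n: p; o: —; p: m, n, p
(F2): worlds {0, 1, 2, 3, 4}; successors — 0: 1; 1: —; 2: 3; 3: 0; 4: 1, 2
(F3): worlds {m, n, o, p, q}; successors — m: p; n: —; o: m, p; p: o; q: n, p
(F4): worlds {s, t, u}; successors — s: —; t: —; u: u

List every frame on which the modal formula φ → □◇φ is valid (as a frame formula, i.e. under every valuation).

(F4)

This is the axiom for symmetry; its first-order frame correspondent is ∀x ∀y (Rxy → Ryx).
(F1): fails — Rmo but not Rom.
(F2): fails — R01 but not R10.
(F3): fails — Rom but not Rmo.
(F4): condition met.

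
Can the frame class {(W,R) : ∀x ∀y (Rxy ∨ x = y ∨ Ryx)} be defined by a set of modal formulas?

No

Modal frame validity is preserved under disjoint unions.
Take 4 disjoint single-world reflexive frames: each is trivially connected, but their disjoint union has 4 worlds with no edge between distinct components, so it is not connected.
So the class is not modally definable.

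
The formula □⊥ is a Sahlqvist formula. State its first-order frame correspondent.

emptiness of R: ∀x ∀y ¬Rxy

This is the Ver axiom.
It corresponds to emptiness of R: ∀x ∀y ¬Rxy.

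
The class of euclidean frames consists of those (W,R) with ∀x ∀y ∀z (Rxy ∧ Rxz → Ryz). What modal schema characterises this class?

◇p → □◇p

The condition is the Euclidean property. The 5 schema ◇p → □◇p defines it.
Suppose ◇p→□◇p is valid. Take Rxy, Rxz and set V(p)={y}. Then ◇p at x, so □◇p at x, so ◇p at z, so some w with Rzw has p; w=y, i.e. Rzy. By symmetry of the argument, Ryz.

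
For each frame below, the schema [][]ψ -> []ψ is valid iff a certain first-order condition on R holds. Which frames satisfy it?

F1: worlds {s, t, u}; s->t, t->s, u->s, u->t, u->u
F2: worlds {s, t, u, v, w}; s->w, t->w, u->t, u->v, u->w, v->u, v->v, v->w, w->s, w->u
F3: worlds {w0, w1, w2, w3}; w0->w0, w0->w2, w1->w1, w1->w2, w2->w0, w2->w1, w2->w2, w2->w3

F3

Frame correspondent (Sahlqvist): forall x forall y (Rxy -> exists z (Rxz & Rzy)) — i.e. density.
F1: fails — Rts but no z with Rtz and Rzs.
F2: fails — Rut but no z with Ruz and Rzt.
F3: holds.
Valid on: F3.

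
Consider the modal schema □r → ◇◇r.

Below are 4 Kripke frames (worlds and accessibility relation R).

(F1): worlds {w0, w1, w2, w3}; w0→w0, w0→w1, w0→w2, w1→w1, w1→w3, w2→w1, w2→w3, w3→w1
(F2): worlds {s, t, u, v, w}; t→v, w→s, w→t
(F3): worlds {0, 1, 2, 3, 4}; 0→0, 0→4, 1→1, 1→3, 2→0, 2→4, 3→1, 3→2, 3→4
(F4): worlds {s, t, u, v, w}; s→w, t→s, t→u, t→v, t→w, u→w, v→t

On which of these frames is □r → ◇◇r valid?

This is the axiom for a generalized confluence (Geach) condition; its first-order frame correspondent is ∀x ∃w (xRw ∧ xR²w).
(F1): condition met.
(F2): fails — at s but no w* with sRw* and sR²w*.
(F3): fails — at 4 but no w with 4Rw and 4R²w.
(F4): fails — at s but no w* with sRw* and sR²w*.
Valid on: (F1).

(F1)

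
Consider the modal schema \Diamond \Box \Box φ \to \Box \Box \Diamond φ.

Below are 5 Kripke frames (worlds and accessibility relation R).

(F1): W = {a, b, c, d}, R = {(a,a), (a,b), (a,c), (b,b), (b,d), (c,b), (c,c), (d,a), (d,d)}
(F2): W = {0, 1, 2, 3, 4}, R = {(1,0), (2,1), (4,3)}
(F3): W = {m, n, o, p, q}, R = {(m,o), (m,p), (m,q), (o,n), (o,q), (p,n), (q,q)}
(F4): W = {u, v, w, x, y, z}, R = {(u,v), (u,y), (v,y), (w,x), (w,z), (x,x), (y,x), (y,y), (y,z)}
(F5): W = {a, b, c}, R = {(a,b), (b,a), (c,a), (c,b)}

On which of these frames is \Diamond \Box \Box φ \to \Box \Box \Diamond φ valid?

Frame correspondent (Sahlqvist): \forall x \forall y \forall z ((xRy \wedge x R^2 z) \to \exists w (y R^2 w \wedge zRw)) — i.e. a generalized confluence (Geach) condition.
(F1): holds.
(F2): fails — 2R1, 2R²0 but no w with 1R²w and 0Rw.
(F3): fails — mRo, mR²n but no w with oR²w and nRw.
(F4): fails — uRv, uR²z but no t with vR²t and zRt.
(F5): fails — cRa, cR²a but no w with aR²w and aRw.
Valid on: (F1).

(F1)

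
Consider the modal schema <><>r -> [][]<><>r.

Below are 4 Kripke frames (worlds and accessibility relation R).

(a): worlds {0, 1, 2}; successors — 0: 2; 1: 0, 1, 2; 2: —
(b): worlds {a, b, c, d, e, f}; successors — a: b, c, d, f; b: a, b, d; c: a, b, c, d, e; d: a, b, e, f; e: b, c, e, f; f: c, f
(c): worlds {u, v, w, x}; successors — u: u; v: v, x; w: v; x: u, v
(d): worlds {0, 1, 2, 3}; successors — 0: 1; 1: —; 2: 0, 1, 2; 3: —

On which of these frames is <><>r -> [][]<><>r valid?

The schema corresponds to a generalized confluence (Geach) condition: forall x forall y forall z ((x R^2 y & x R^2 z) -> exists w (y = w & z R^2 w)).
(a): fails — 1R²0, 1R²0 but no w with 0=w and 0R²w.
(b): holds.
(c): fails — vR²v, vR²u but no t with v=t and uR²t.
(d): fails — 2R²0, 2R²0 but no w with 0=w and 0R²w.
Valid on: (b).

(b)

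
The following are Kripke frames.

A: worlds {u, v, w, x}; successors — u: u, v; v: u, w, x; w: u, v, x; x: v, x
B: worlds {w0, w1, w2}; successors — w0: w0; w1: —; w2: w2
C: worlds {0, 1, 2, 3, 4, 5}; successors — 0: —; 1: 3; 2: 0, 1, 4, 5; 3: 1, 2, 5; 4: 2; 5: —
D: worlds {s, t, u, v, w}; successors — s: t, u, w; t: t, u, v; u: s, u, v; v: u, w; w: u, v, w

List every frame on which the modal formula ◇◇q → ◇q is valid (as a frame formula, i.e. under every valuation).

B

Frame correspondent (Sahlqvist): ∀x ∀y ∀z (Rxy ∧ Ryz → Rxz) — i.e. transitivity.
A: fails — Ruv and Rvw but not Ruw.
B: satisfies the condition.
C: fails — R32 and R20 but not R30.
D: fails — Ruv and Rvw but not Ruw.
Valid on: B.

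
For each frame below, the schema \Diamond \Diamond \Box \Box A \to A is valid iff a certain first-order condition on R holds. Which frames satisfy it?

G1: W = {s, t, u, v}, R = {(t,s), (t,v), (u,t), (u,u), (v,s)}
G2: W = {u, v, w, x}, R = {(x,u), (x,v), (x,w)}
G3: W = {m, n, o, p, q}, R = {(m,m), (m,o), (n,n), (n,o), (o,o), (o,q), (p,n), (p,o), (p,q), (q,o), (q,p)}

G2

The schema corresponds to a generalized confluence (Geach) condition: \forall x \forall y (x R^2 y \to \exists w (y R^2 w \wedge x = w)).
G1: fails — tR²s but no w with sR²w and t=w.
G2: ✓.
G3: fails — mR²o but no w with oR²w and m=w.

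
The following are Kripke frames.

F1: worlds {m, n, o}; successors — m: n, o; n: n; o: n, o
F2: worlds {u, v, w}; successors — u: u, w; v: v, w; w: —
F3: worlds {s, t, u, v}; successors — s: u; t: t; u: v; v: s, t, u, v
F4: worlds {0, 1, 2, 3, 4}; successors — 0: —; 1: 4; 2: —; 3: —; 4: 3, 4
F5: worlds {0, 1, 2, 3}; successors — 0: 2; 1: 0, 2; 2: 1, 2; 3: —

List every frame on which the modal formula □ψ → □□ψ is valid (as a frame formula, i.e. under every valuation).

F1, F2

The schema corresponds to transitivity: ∀x ∀y ∀z (Rxy ∧ Ryz → Rxz).
F1: condition met.
F2: condition met.
F3: fails — Ruv and Rvt but not Rut.
F4: fails — R14 and R43 but not R13.
F5: fails — R02 and R21 but not R01.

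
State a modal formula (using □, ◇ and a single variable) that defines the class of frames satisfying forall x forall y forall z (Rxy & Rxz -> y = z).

◇ψ → □ψ

The condition is partial functionality. The CD schema ◇ψ → □ψ defines it.
Suppose ◇ψ→□ψ is valid. Take Rxy, Rxz and set V(ψ)={y}. Then ◇ψ at x, so □ψ at x, so ψ at z, i.e. z=y.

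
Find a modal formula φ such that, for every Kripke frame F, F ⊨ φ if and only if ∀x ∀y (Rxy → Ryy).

□(□q → q)

The condition is shift-reflexivity. The T□ schema □(□q → q) defines it.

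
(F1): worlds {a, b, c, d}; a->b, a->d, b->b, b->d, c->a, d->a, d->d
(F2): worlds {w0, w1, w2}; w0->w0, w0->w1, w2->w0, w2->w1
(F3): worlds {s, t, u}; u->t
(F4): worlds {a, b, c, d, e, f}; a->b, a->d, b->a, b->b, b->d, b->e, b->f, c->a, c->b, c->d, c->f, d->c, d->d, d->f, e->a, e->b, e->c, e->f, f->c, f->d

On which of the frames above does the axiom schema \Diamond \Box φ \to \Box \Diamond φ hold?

(F1), (F4)

The schema corresponds to convergence: \forall x \forall y \forall z (Rxy \wedge Rxz \to \exists w (Ryw \wedge Rzw)).
(F1): holds.
(F2): fails — Rw0w1 and Rw0w1 but w1 and w1 have no common successor.
(F3): fails — Rut and Rut but t and t have no common successor.
(F4): holds.
Valid on: (F1), (F4).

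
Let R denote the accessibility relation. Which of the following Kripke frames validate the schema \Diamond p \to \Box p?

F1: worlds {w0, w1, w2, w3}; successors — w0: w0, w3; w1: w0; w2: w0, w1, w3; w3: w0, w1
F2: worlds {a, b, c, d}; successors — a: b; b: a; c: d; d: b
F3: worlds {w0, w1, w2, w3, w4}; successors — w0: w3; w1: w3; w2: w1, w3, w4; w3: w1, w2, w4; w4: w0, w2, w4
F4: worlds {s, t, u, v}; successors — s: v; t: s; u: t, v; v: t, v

Frame correspondent (Sahlqvist): \forall x \forall y \forall z (Rxy \wedge Rxz \to y = z) — i.e. partial functionality.
F1: fails — w0 sees both w0 and w3.
F2: condition met.
F3: fails — w2 sees both w1 and w3.
F4: fails — u sees both t and v.
Valid on: F2.

F2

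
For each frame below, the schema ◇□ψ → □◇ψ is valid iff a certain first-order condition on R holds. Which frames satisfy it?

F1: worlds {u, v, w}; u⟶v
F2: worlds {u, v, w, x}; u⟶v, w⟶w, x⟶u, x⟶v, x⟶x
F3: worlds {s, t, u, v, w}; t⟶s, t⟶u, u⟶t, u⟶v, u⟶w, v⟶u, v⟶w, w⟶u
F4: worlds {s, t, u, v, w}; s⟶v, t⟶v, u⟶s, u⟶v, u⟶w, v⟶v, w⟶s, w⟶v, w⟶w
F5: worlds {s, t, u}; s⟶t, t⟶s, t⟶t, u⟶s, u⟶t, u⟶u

The schema corresponds to convergence: ∀x ∀y ∀z (Rxy ∧ Rxz → ∃w (Ryw ∧ Rzw)).
F1: fails — Ruv and Ruv but v and v have no common successor.
F2: fails — Ruv and Ruv but v and v have no common successor.
F3: fails — Rts and Rts but s and s have no common successor.
F4: condition met.
F5: condition met.

F4, F5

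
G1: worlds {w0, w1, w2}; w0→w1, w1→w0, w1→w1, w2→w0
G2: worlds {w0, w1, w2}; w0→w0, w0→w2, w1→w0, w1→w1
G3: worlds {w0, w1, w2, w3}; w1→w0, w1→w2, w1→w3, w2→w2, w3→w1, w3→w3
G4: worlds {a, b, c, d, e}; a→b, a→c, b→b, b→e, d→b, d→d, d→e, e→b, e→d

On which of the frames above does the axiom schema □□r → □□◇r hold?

G1, G4

The schema corresponds to a generalized confluence (Geach) condition: ∀x ∀z (xR²z → ∃w (xR²w ∧ zRw)).
G1: condition met.
G2: fails — w0R²w2 but no w with w0R²w and w2Rw.
G3: fails — w3R²w0 but no w with w3R²w and w0Rw.
G4: condition met.
Valid on: G1, G4.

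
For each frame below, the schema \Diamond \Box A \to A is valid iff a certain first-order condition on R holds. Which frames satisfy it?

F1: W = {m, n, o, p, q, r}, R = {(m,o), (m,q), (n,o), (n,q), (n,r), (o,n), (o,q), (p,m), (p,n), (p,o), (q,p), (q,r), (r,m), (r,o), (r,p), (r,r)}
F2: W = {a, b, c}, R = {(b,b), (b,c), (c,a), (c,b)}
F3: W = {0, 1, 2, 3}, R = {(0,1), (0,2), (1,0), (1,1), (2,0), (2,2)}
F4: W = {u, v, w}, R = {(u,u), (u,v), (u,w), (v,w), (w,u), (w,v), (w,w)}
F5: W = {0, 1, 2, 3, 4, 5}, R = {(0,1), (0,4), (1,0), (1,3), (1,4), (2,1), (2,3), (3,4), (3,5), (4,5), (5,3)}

The schema corresponds to symmetry: \forall x \forall y (Rxy \to Ryx).
F1: fails — Rnr but not Rrn.
F2: fails — Rca but not Rac.
F3: condition met.
F4: fails — Ruv but not Rvu.
F5: fails — R34 but not R43.

F3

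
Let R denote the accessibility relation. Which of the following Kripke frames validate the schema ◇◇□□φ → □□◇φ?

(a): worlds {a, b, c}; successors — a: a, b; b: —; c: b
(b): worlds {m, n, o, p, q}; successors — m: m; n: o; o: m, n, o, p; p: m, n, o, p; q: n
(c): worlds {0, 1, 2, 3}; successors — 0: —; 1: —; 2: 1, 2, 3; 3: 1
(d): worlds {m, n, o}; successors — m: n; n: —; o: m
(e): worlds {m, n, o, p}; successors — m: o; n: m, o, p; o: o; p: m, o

The schema corresponds to a generalized confluence (Geach) condition: ∀x ∀y ∀z ((xR²y ∧ xR²z) → ∃w (yR²w ∧ zRw)).
(a): fails — aR²a, aR²b but no w with aR²w and bRw.
(b): fails — nR²m, nR²n but no w with mR²w and nRw.
(c): fails — 2R²1, 2R²1 but no w with 1R²w and 1Rw.
(d): fails — oR²n, oR²n but no w with nR²w and nRw.
(e): condition met.
Valid on: (e).

(e)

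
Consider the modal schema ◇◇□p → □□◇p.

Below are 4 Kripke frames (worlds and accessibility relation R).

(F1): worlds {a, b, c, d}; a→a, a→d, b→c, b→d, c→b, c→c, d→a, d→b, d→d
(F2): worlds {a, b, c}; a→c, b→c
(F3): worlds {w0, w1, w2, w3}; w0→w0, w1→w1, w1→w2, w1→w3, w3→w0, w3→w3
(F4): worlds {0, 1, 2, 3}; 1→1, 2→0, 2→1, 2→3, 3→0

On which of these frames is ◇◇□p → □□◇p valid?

(F2)

The schema corresponds to a generalized confluence (Geach) condition: ∀x ∀y ∀z ((xR²y ∧ xR²z) → ∃w (yRw ∧ zRw)).
(F1): fails — bR²a, bR²c but no w with aRw and cRw.
(F2): ✓.
(F3): fails — w1R²w0, w1R²w1 but no w with w0Rw and w1Rw.
(F4): fails — 2R²0, 2R²0 but no w with 0Rw and 0Rw.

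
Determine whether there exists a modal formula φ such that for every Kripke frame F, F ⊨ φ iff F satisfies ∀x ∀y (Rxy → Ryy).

Yes: it is shift-reflexivity, defined by the T□ schema □(□p → p).
Suppose □(□p→p) is valid. Take Rxy and set V(p)={w : Ryw}. Then at y, □p holds; since □(□p→p) at x, □p→p at y, so p at y, i.e. Ryy.

Definable; □(□p → p) defines it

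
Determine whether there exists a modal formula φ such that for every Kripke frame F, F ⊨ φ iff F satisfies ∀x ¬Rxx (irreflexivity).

Any modally definable frame class is closed under surjective bounded morphisms.
The 3-cycle (worlds a,b,c with a→b→c→a) is irreflexive, and the map sending every world to a single reflexive point • is a surjective bounded morphism (forth: every edge maps to (•,•); back: every world has a successor). So any modal formula valid on the 3-cycle is also valid on the reflexive point, which is not irreflexive.
So no modal formula (or set of formulas) defines exactly the irreflexive frames.

Not modally definable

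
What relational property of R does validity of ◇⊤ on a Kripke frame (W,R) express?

seriality

◇⊤ holds at w iff w has a successor, so frame-validity of ◇⊤ is exactly seriality. Equivalently via □p → ◇p:
Suppose □p→◇p is valid. At any x set V(p)=W. Then □p at x, so ◇p at x, so x has a successor.
The converse is a direct semantic check.
Frame condition: ∀x ∃y Rxy.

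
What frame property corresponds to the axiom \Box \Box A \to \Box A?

This is the C4 axiom.
Its frame correspondent is density — \forall x \forall y (Rxy \to \exists z (Rxz \wedge Rzy)).

Density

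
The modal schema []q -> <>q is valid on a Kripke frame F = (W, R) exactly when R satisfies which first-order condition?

seriality

Suppose □q→◇q is valid. At any x set V(q)=W. Then □q at x, so ◇q at x, so x has a successor.
Conversely, on a frame with seriality the schema holds at every world under every valuation.
So the correspondent is seriality.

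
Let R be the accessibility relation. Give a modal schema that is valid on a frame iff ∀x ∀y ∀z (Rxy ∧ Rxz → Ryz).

This is the Euclidean property; the standard corresponding axiom is 5: ◇s → □◇s.

◇s → □◇s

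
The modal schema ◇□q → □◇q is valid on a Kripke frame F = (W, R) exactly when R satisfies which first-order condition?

Convergence

This is the .2 axiom.
Its frame correspondent is convergence — ∀x ∀y ∀z (Rxy ∧ Rxz → ∃w (Ryw ∧ Rzw)).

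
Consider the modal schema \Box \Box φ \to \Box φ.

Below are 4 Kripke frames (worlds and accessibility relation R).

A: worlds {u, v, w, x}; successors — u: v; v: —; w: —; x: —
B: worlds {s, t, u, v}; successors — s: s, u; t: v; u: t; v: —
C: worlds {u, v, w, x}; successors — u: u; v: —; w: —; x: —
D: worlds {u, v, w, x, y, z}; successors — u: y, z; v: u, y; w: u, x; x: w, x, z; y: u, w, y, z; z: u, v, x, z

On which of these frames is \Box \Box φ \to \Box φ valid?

Frame correspondent (Sahlqvist): \forall x \forall y (Rxy \to \exists z (Rxz \wedge Rzy)) — i.e. density.
A: fails — Ruv but no z with Ruz and Rzv.
B: fails — Rtv but no z with Rtz and Rzv.
C: ✓.
D: fails — Rwu but no t with Rwt and Rtu.
Valid on: C.

C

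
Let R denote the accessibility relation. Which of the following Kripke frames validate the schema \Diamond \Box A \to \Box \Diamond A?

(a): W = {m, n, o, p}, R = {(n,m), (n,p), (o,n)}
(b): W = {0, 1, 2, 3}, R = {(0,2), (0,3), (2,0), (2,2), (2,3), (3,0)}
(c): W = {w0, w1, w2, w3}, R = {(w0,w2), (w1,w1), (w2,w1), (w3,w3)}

The schema corresponds to convergence: \forall x \forall y \forall z (Rxy \wedge Rxz \to \exists w (Ryw \wedge Rzw)).
(a): fails — Rnm and Rnm but m and m have no common successor.
(b): fails — R23 and R20 but 3 and 0 have no common successor.
(c): satisfies the condition.

(c)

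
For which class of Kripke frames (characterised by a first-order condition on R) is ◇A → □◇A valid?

Suppose ◇A→□◇A is valid. Take Rxy, Rxz and set V(A)={y}. Then ◇A at x, so □◇A at x, so ◇A at z, so some w with Rzw has A; w=y, i.e. Rzy. By symmetry of the argument, Ryz.
Conversely, on a frame with the Euclidean property the schema holds at every world under every valuation.
So the correspondent is the Euclidean property.

the Euclidean property: ∀x ∀y ∀z (Rxy ∧ Rxz → Ryz)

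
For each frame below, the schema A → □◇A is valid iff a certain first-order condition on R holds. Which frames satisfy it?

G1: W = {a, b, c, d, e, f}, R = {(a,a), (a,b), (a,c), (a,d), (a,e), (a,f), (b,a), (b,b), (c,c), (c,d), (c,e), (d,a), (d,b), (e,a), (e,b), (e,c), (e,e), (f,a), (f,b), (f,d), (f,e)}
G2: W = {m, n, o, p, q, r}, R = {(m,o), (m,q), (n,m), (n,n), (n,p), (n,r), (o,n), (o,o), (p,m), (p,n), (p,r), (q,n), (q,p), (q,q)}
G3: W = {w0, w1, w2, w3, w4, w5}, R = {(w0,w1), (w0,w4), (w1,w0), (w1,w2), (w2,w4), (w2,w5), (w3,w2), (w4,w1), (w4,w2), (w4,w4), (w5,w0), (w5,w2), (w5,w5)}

This is the axiom for symmetry; its first-order frame correspondent is ∀x ∀y (Rxy → Ryx).
G1: fails — Rcd but not Rdc.
G2: fails — Rnr but not Rrn.
G3: fails — Rw1w2 but not Rw2w1.

none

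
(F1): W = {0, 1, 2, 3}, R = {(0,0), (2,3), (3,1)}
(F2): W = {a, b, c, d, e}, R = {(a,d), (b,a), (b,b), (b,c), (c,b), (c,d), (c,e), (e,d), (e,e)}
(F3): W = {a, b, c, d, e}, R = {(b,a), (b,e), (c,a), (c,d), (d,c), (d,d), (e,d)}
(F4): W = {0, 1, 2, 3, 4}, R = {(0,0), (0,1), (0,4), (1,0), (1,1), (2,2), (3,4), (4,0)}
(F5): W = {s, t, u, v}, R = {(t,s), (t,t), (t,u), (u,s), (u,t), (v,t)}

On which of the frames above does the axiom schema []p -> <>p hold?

(F4)

This is the axiom for seriality; its first-order frame correspondent is forall x exists y Rxy.
(F1): fails — world 1 has no successor.
(F2): fails — world d has no successor.
(F3): fails — world a has no successor.
(F4): ✓.
(F5): fails — world s has no successor.
Valid on: (F4).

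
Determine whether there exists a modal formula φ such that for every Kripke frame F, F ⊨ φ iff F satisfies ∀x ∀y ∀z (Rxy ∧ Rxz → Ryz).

The condition is the Euclidean property. A defining modal formula is ◇r → □◇r.

Definable; ◇r → □◇r defines it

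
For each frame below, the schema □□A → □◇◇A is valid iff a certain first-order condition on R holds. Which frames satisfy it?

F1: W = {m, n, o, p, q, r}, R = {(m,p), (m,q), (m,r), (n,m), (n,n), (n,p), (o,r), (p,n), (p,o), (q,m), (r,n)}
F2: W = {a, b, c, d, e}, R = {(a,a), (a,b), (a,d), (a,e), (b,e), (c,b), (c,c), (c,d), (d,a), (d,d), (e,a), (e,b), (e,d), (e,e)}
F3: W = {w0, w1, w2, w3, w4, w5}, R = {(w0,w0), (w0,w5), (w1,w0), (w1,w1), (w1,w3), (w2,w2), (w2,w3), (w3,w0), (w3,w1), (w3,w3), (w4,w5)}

This is the axiom for a generalized confluence (Geach) condition; its first-order frame correspondent is ∀x ∀z (xRz → ∃w (xR²w ∧ zR²w)).
F1: fails — mRq but no w with mR²w and qR²w.
F2: satisfies the condition.
F3: fails — w0Rw5 but no w with w0R²w and w5R²w.
Valid on: F2.

F2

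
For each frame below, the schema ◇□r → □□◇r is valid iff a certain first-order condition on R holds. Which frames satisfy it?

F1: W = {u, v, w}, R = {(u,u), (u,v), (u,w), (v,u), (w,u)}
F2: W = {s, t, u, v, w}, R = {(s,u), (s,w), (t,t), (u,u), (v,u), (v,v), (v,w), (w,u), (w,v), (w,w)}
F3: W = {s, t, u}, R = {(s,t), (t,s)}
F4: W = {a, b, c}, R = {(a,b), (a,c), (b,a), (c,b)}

F1, F2

Frame correspondent (Sahlqvist): ∀x ∀y ∀z ((xRy ∧ xR²z) → ∃w (yRw ∧ zRw)) — i.e. a generalized confluence (Geach) condition.
F1: ✓.
F2: ✓.
F3: fails — sRt, sR²s but no w with tRw and sRw.
F4: fails — aRb, aR²a but no w with bRw and aRw.
Valid on: F1, F2.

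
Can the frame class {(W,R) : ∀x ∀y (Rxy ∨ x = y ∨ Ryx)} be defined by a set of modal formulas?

Modal frame validity is preserved under disjoint unions.
Take 4 disjoint single-world reflexive frames: each is trivially connected, but their disjoint union has 4 worlds with no edge between distinct components, so it is not connected.
Hence connectedness of R is not modally definable.

No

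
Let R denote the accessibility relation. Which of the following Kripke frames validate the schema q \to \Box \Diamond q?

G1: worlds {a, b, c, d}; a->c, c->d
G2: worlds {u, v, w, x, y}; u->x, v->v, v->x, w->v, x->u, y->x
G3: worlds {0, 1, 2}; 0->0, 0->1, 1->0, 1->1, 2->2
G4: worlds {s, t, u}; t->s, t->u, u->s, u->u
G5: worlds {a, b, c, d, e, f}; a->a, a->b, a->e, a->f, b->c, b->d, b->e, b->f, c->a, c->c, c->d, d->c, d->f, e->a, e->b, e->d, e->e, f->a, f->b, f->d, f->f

Frame correspondent (Sahlqvist): \forall x \forall y (Rxy \to Ryx) — i.e. symmetry.
G1: fails — Rac but not Rca.
G2: fails — Ryx but not Rxy.
G3: ✓.
G4: fails — Rus but not Rsu.
G5: fails — Rab but not Rba.
Valid on: G3.

G3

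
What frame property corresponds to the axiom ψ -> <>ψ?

This is a form of the T axiom.
It corresponds to reflexivity: forall x Rxx.

reflexivity: forall x Rxx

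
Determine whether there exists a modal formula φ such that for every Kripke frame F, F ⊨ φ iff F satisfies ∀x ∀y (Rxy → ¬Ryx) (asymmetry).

If a class were modally definable it would be closed under surjective bounded morphisms (Goldblatt–Thomason).
The 5-cycle (worlds w0,w1,w2,w3,w4 with w0→w1→w2→w3→w4→w0) is asymmetric. Mapping every world to a single reflexive point • is a surjective bounded morphism, and the reflexive point is not asymmetric (R•• but asymmetry requires ¬R••).
So no modal formula (or set of formulas) defines exactly the asymmetric frames.

No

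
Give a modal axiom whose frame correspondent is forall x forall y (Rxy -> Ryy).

□(□q → q)

This is shift-reflexivity; the standard corresponding axiom is T□: □(□q → q).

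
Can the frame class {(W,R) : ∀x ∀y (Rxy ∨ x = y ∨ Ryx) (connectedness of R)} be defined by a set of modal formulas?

Any modally definable frame class is closed under disjoint unions.
Take 4 disjoint single-world reflexive frames: each is trivially connected, but their disjoint union has 4 worlds with no edge between distinct components, so it is not connected.
So the class is not modally definable.

Not modally definable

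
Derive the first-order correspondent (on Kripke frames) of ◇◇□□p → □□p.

∀x ∀y ∀z ((xR²y ∧ xR²z) → ∃w (yR²w ∧ z = w))

This is a Sahlqvist (Geach-type) schema ◇^2□^2p → □^2◇^0p.
Minimal-valuation argument: fix x; take any y with xR^2y and any z with xR^2z. Set V(p) to the set of worlds R-reachable from y in exactly 2 steps. Then □^2p holds at y, so the antecedent holds at x; validity forces ◇^0p at z, giving a w with zR^0w and yR^2w.
First-order correspondent: ∀x ∀y ∀z ((xR²y ∧ xR²z) → ∃w (yR²w ∧ z = w)).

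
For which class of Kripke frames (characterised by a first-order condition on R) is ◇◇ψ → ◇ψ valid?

This is frame-equivalent to □ψ → □□ψ (substitute ¬ψ for ψ and contrapose).
Suppose □ψ→□□ψ is valid. Take Rxy, Ryz and set V(ψ)={w : Rxw}. Then □ψ at x, so □□ψ at x, so □ψ at y, so ψ at z, i.e. Rxz.

Transitivity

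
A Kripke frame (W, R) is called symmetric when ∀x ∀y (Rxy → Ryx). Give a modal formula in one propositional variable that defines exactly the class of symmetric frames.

This is symmetry; the standard corresponding axiom is B: s → □◇s.

s → □◇s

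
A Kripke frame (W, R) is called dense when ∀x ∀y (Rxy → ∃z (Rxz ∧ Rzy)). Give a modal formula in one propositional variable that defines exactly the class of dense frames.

□□ψ → □ψ

This is density; the standard corresponding axiom is C4: □□ψ → □ψ.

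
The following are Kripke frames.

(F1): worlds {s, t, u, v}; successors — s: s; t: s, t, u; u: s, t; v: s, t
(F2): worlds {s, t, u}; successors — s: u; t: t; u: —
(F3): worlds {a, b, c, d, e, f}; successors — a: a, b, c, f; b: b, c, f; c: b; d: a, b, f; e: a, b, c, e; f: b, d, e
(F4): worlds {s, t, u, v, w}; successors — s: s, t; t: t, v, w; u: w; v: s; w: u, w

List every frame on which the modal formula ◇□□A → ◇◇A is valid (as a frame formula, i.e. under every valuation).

(F1), (F3), (F4)

This is the axiom for a generalized confluence (Geach) condition; its first-order frame correspondent is ∀x ∀y (xRy → ∃w (yR²w ∧ xR²w)).
(F1): condition met.
(F2): fails — sRu but no w with uR²w and sR²w.
(F3): condition met.
(F4): condition met.
Valid on: (F1), (F3), (F4).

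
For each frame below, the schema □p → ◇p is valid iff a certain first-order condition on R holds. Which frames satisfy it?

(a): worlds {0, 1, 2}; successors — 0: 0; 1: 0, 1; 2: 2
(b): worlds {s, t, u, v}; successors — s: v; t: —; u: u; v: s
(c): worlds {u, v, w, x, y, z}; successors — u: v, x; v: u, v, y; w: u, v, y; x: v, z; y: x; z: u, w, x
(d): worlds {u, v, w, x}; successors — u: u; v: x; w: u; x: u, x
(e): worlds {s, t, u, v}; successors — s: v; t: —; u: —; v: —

(a), (c), (d)

Frame correspondent (Sahlqvist): ∀x ∃y Rxy — i.e. seriality.
(a): condition met.
(b): fails — world t has no successor.
(c): condition met.
(d): condition met.
(e): fails — world t has no successor.
Valid on: (a), (c), (d).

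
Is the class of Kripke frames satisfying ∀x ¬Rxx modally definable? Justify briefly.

No

Modal frame validity is preserved under surjective bounded morphisms.
The 5-cycle (worlds w0,w1,w2,w3,w4 with w0→w1→w2→w3→w4→w0) is irreflexive, and the map sending every world to a single reflexive point • is a surjective bounded morphism (forth: every edge maps to (•,•); back: every world has a successor). So any modal formula valid on the 5-cycle is also valid on the reflexive point, which is not irreflexive.
So no modal formula (or set of formulas) defines exactly the irreflexive frames.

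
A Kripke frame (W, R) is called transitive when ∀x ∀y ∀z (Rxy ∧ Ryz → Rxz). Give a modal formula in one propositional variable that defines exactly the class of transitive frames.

□p → □□p

A defining formula is □p → □□p (the 4 axiom).
Suppose □p→□□p is valid. Take Rxy, Ryz and set V(p)={w : Rxw}. Then □p at x, so □□p at x, so □p at y, so p at z, i.e. Rxz.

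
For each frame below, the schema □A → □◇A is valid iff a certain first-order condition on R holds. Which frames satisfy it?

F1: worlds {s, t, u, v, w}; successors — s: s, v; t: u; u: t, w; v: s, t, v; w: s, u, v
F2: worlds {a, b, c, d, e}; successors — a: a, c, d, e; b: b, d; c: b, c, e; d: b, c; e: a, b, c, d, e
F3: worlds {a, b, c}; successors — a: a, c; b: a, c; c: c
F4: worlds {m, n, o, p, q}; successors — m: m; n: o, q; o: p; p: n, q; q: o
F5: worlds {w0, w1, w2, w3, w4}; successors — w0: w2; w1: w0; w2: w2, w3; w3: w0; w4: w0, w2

This is the axiom for a generalized confluence (Geach) condition; its first-order frame correspondent is ∀x ∀z (xRz → ∃w (xRw ∧ zRw)).
F1: fails — tRu but no w* with tRw* and uRw*.
F2: ✓.
F3: ✓.
F4: fails — nRo but no w with nRw and oRw.
F5: fails — w1Rw0 but no w with w1Rw and w0Rw.
Valid on: F2, F3.

F2, F3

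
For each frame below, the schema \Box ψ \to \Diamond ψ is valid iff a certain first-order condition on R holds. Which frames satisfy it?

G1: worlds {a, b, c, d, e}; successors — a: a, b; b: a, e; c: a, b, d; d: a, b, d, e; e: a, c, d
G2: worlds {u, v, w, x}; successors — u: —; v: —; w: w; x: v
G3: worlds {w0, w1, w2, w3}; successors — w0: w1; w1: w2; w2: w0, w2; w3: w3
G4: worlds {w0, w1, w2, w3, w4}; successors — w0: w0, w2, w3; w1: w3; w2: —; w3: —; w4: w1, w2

G1, G3

Frame correspondent (Sahlqvist): \forall x \exists y Rxy — i.e. seriality.
G1: condition met.
G2: fails — world u has no successor.
G3: condition met.
G4: fails — world w2 has no successor.
Valid on: G1, G3.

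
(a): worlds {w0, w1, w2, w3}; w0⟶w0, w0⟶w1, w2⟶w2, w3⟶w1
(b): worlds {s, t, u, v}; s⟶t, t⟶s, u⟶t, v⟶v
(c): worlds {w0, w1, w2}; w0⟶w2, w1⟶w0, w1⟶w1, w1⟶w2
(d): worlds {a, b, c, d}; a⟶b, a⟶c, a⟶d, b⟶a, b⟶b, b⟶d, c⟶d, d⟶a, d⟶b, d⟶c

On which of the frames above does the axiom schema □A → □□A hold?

Frame correspondent (Sahlqvist): ∀x ∀y ∀z (Rxy ∧ Ryz → Rxz) — i.e. transitivity.
(a): condition met.
(b): fails — Rts and Rst but not Rtt.
(c): condition met.
(d): fails — Rcd and Rdc but not Rcc.
Valid on: (a), (c).

(a), (c)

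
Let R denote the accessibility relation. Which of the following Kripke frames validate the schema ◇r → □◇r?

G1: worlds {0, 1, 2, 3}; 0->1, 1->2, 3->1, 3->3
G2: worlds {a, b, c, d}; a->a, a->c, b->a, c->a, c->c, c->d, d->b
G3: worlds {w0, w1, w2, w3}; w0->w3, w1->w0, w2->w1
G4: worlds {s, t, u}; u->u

Frame correspondent (Sahlqvist): ∀x ∀y ∀z (Rxy ∧ Rxz → Ryz) — i.e. the Euclidean property.
G1: fails — R01 and R01 but not R11.
G2: fails — Rcd and Rcc but not Rdc.
G3: fails — Rw0w3 and Rw0w3 but not Rw3w3.
G4: satisfies the condition.

G4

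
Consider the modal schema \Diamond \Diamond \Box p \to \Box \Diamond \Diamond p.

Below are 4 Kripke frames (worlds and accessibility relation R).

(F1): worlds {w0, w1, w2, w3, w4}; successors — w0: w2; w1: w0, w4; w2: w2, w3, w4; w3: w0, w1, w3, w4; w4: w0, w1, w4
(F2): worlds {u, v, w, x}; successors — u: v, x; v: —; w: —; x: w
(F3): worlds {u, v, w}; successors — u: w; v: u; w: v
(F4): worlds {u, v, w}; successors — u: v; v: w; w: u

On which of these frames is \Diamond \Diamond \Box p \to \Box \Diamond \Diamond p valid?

(F1), (F3), (F4)

The schema corresponds to a generalized confluence (Geach) condition: \forall x \forall y \forall z ((x R^2 y \wedge xRz) \to \exists w (yRw \wedge z R^2 w)).
(F1): holds.
(F2): fails — uR²w, uRv but no t with wRt and vR²t.
(F3): holds.
(F4): holds.
Valid on: (F1), (F3), (F4).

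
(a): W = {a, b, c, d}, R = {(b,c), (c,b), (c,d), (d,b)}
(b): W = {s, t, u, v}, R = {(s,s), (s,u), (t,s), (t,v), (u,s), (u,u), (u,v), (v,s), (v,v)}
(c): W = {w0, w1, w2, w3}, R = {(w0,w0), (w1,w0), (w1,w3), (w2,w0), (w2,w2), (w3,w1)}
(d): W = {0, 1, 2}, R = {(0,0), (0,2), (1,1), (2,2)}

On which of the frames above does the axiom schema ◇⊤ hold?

(b), (c), (d)

The schema corresponds to seriality: ∀x ∃y Rxy.
(a): fails — world a has no successor.
(b): ✓.
(c): ✓.
(d): ✓.
Valid on: (b), (c), (d).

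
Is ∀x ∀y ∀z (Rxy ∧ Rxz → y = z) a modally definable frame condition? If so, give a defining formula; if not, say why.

Definable; ◇q → □q defines it

This is a Sahlqvist condition; the CD axiom ◇q → □q defines it.
Suppose ◇q→□q is valid. Take Rxy, Rxz and set V(q)={y}. Then ◇q at x, so □q at x, so q at z, i.e. z=y.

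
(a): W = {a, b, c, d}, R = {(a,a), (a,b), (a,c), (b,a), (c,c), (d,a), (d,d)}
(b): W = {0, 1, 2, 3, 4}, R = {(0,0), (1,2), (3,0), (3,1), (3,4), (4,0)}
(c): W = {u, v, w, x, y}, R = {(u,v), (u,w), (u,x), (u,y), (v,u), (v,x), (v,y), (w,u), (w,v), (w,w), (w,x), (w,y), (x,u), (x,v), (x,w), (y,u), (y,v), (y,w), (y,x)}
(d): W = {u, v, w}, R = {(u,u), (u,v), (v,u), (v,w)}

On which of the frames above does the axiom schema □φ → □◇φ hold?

Frame correspondent (Sahlqvist): ∀x ∀z (xRz → ∃w (xRw ∧ zRw)) — i.e. a generalized confluence (Geach) condition.
(a): holds.
(b): fails — 1R2 but no w with 1Rw and 2Rw.
(c): holds.
(d): fails — vRw but no t with vRt and wRt.
Valid on: (a), (c).

(a), (c)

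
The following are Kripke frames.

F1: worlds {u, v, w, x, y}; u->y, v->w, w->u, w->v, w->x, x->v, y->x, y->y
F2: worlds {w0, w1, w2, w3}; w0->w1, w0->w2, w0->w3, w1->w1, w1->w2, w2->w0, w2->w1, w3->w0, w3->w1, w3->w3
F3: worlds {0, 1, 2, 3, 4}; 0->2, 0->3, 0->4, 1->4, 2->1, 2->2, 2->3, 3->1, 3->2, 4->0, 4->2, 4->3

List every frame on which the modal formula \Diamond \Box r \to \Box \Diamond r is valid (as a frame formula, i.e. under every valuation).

Frame correspondent (Sahlqvist): \forall x \forall y \forall z (Rxy \wedge Rxz \to \exists w (Ryw \wedge Rzw)) — i.e. convergence.
F1: fails — Rwu and Rwx but u and x have no common successor.
F2: holds.
F3: fails — R23 and R21 but 3 and 1 have no common successor.

F2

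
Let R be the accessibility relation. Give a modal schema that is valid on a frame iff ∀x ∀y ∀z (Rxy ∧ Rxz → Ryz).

This is the Euclidean property; the standard corresponding axiom is 5: ◇p → □◇p.
Suppose ◇p→□◇p is valid. Take Rxy, Rxz and set V(p)={y}. Then ◇p at x, so □◇p at x, so ◇p at z, so some w with Rzw has p; w=y, i.e. Rzy. By symmetry of the argument, Ryz.

◇p → □◇p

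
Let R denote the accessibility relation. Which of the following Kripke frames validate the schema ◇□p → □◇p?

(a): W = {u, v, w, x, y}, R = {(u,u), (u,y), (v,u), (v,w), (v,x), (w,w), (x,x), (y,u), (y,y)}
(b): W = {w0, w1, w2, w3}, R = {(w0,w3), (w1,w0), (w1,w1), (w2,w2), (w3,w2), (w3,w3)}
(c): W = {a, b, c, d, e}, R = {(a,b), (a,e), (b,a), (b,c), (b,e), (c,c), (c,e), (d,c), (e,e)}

(c)

Frame correspondent (Sahlqvist): ∀x ∀y ∀z (Rxy ∧ Rxz → ∃w (Ryw ∧ Rzw)) — i.e. convergence.
(a): fails — Rvw and Rvu but w and u have no common successor.
(b): fails — Rw1w1 and Rw1w0 but w1 and w0 have no common successor.
(c): satisfies the condition.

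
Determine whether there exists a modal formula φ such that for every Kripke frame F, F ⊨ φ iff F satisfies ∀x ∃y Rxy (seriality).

This is a Sahlqvist condition; the D axiom □q → ◇q defines it.
Suppose □q→◇q is valid. At any x set V(q)=W. Then □q at x, so ◇q at x, so x has a successor.

Yes — defined by □q → ◇q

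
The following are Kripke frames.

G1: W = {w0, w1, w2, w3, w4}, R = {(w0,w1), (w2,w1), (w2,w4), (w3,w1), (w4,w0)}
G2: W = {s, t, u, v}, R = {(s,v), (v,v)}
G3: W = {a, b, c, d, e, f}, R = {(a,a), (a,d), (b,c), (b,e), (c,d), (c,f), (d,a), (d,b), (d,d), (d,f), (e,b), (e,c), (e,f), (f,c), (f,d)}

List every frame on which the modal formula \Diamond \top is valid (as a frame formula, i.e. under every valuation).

G3

Frame correspondent (Sahlqvist): \forall x \exists y Rxy — i.e. seriality.
G1: fails — world w1 has no successor.
G2: fails — world t has no successor.
G3: satisfies the condition.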